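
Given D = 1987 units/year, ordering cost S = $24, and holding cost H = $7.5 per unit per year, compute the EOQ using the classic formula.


Formula: EOQ = sqrt(2 * D * S / H)
Numerator: 2 * 1987 * 24 = 95376
2DS/H = 95376 / 7.5 = 12716.8
EOQ = sqrt(12716.8) = 112.8 units

112.8 units


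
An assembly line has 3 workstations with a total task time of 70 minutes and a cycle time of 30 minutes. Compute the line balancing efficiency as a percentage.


Formula: Efficiency = Sum of Task Times / (N_stations * CT) * 100
Total station capacity = 3 stations * 30 min = 90 min
Efficiency = 70 / 90 * 100 = 77.8%

77.8%


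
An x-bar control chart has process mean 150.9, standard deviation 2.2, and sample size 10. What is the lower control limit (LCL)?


LCL = 150.9 - 3 * 2.2 / sqrt(10)

148.81


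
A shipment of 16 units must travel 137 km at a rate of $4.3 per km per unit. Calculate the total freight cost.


TC = dist * cost * units = 137 * 4.3 * 16 = $9425.60

$9425.60


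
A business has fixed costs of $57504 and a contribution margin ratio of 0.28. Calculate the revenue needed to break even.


Formula: BER = Fixed Costs / Contribution Margin Ratio
BER = $57504 / 0.28
BER = $205371.43 (to the nearest cent)

$205371.43


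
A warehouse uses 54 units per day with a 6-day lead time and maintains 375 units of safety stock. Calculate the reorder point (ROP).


Formula: ROP = (Daily Demand * Lead Time) + Safety Stock
Demand during lead time = 54 * 6 = 324 units
ROP = 324 + 375 = 699 units

699 units


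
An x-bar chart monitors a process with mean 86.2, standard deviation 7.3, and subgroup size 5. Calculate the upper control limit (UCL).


UCL = 86.2 + 3 * 7.3 / sqrt(5)

95.99


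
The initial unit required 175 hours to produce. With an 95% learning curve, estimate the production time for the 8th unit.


Formula: T_n = T_1 * (learning_rate)^(log2(n)) where learning_rate = rate/100
Doublings = log2(8) = 3
T_n = 175 * 0.95^3
T_n = 175 * 0.8574 = 150.0 hours

150.0 hours


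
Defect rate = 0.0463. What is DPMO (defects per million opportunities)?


DPMO = defect_rate * 1000000 = 0.0463 * 1000000

46300


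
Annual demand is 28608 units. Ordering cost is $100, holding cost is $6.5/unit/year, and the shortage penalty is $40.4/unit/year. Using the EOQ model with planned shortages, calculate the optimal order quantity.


Formula: EOQ* = sqrt(2DS/H) * sqrt((H+P)/P)
Base EOQ = sqrt(2*28608*100/6.5) = 938.21 units
Correction = sqrt((6.5+40.4)/40.4) = 1.07745
EOQ* = 938.21 * 1.07745 = 1010.9 units

1010.9 units


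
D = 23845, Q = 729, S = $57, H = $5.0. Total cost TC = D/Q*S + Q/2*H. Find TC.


TC = 23845/729 * 57 + 729/2 * 5.0

$3686.92


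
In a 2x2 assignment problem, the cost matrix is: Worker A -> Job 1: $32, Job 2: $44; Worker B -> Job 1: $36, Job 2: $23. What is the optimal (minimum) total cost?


Option 1: A->1 + B->2 = $32 + $23 = $55
Option 2: A->2 + B->1 = $44 + $36 = $80
Min cost = min($55, $80) = $55

$55


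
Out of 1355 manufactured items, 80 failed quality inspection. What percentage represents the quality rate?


Formula: Quality Rate = Good Pieces / Total Pieces * 100
Good pieces = 1355 - 80 = 1275
QR = 1275 / 1355 * 100 = 94.1%

94.1%


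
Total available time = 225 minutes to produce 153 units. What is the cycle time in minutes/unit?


Formula: CT = Available Time / Number of Units
CT = 225 min / 153 units
CT = 1.47 min/unit

1.47 min/unit


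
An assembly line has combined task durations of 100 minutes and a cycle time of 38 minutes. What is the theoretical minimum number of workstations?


Formula: N_min = ceil(Sum of Task Times / Cycle Time)
N_min = ceil(100 min / 38 min) = ceil(2.6316)
N_min = 3 stations

3


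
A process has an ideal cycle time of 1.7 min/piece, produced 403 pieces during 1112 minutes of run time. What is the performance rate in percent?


Formula: Performance = (Ideal CT * Total Count) / Run Time * 100
Ideal output time = 1.7 * 403 = 685.1 min
Performance = 685.1 / 1112 * 100 = 61.6%

61.6%


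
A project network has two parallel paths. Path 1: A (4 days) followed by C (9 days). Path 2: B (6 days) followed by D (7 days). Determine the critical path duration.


Path 1 = 4 + 9 = 13 days
Path 2 = 6 + 7 = 13 days
Duration = max(13, 13) = 13 days

13 days


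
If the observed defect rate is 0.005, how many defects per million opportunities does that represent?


DPMO = defect_rate * 1000000 = 0.005 * 1000000

5000


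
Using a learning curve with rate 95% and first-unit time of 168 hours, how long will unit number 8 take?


Formula: T_n = T_1 * (learning_rate)^(log2(n)) where learning_rate = rate/100
Doublings = log2(8) = 3
T_n = 168 * 0.95^3
T_n = 168 * 0.8574 = 144.0 hours

144.0 hours


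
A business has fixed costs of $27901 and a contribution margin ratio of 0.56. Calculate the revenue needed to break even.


Formula: BER = Fixed Costs / Contribution Margin Ratio
BER = $27901 / 0.56
BER = $49823.21 (to the nearest cent)

$49823.21


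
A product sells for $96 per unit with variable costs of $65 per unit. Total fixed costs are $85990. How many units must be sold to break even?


Formula: BEQ = Fixed Costs / (Price - Variable Cost)
Contribution margin = $96 - $65 = $31/unit
BEQ = ceil($85990 / $31/unit) = ceil(2773.87) = 2774 units

2774 units


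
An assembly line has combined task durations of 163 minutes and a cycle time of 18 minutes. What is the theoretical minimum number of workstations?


Formula: N_min = ceil(Sum of Task Times / Cycle Time)
N_min = ceil(163 min / 18 min) = ceil(9.0556)
N_min = 10 stations

10


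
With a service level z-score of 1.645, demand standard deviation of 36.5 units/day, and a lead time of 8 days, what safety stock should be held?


Formula: SS = z * sigma_d * sqrt(LT)
sqrt(LT) = sqrt(8) = 2.8284
SS = 1.645 * 36.5 * 2.8284
SS = 169.8 units

169.8 units


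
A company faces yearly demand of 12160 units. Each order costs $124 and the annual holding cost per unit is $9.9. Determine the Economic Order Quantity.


Formula: EOQ = sqrt(2 * D * S / H)
Numerator: 2 * 12160 * 124 = 3015680
2DS/H = 3015680 / 9.9 = 304614.1
EOQ = sqrt(304614.1) = 551.9 units

551.9 units


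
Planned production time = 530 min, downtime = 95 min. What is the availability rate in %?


Formula: Availability = (Planned Time - Downtime) / Planned Time * 100
Uptime = 530 - 95 = 435 min
Availability = 435 / 530 * 100 = 82.1%

82.1%


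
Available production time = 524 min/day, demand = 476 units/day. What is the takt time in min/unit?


Formula: Takt Time = Available Production Time / Customer Demand
Takt = 524 min/day / 476 units/day
Takt = 1.1 min/unit

1.1 min/unit


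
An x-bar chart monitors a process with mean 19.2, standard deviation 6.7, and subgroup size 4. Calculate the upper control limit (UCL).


UCL = 19.2 + 3 * 6.7 / sqrt(4)

29.25


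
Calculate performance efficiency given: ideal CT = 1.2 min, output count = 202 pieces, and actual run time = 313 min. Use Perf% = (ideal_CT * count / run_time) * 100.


Formula: Performance = (Ideal CT * Total Count) / Run Time * 100
Ideal output time = 1.2 * 202 = 242.4 min
Performance = 242.4 / 313 * 100 = 77.4%

77.4%


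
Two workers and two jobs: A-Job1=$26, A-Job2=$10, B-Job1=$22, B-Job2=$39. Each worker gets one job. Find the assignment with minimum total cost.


Option 1: A->1 + B->2 = $26 + $39 = $65
Option 2: A->2 + B->1 = $10 + $22 = $32
Min cost = min($65, $32) = $32

$32


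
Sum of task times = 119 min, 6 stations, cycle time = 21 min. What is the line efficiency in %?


Formula: Efficiency = Sum of Task Times / (N_stations * CT) * 100
Total station capacity = 6 stations * 21 min = 126 min
Efficiency = 119 / 126 * 100 = 94.4%

94.4%


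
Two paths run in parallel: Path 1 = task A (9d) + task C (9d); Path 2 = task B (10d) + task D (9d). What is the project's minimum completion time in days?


Path 1 = 9 + 9 = 18 days
Path 2 = 10 + 9 = 19 days
Duration = max(18, 19) = 19 days

19 days


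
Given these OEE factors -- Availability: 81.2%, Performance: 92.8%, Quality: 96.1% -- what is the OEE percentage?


Formula: OEE = Availability * Performance * Quality / 10000
A * P = 81.2% * 92.8% / 100 = 75.35%
OEE = 75.35% * 96.1% / 100 = 72.4%

72.4%


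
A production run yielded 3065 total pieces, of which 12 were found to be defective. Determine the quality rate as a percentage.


Formula: Quality Rate = Good Pieces / Total Pieces * 100
Good pieces = 3065 - 12 = 3053
QR = 3053 / 3065 * 100 = 99.6%

99.6%


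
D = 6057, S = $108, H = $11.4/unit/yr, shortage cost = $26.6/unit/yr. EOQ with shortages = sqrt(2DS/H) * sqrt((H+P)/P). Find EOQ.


Formula: EOQ* = sqrt(2DS/H) * sqrt((H+P)/P)
Base EOQ = sqrt(2*6057*108/11.4) = 338.77 units
Correction = sqrt((11.4+26.6)/26.6) = 1.19523
EOQ* = 338.77 * 1.19523 = 404.9 units

404.9 units


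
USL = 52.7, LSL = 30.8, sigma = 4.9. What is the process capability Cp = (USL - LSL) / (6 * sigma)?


Cp = (52.7 - 30.8) / (6 * 4.9)

0.74


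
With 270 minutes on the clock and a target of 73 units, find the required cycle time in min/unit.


Formula: CT = Available Time / Number of Units
CT = 270 min / 73 units
CT = 3.7 min/unit

3.7 min/unit


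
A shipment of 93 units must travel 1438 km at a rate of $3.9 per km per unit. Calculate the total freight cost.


TC = dist * cost * units = 1438 * 3.9 * 93 = $521562.60

$521562.60


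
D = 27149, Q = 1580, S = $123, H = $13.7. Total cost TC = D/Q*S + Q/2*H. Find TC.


TC = 27149/1580 * 123 + 1580/2 * 13.7

$12936.50


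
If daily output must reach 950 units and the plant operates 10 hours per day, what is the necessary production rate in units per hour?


Formula: Production Rate = Daily Demand / Available Hours
Rate = 950 units/day / 10 hours/day
Rate = 95.0 units/hour

95.0 units/hour


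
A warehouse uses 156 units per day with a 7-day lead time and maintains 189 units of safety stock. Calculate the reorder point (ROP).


Formula: ROP = (Daily Demand * Lead Time) + Safety Stock
Demand during lead time = 156 * 7 = 1092 units
ROP = 1092 + 189 = 1281 units

1281 units


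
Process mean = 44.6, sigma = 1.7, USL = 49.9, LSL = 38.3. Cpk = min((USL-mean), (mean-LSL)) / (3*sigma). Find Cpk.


Cpu = (49.9 - 44.6) / (3 * 1.7) = 1.04
Cpl = (44.6 - 38.3) / (3 * 1.7) = 1.24
Cpk = min(1.04, 1.24) = 1.04

1.04


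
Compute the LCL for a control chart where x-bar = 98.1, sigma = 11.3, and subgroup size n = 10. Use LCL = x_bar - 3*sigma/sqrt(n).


LCL = 98.1 - 3 * 11.3 / sqrt(10)

87.38


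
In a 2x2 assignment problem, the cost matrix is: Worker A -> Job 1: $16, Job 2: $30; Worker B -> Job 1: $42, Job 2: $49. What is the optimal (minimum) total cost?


Option 1: A->1 + B->2 = $16 + $49 = $65
Option 2: A->2 + B->1 = $30 + $42 = $72
Min cost = min($65, $72) = $65

$65


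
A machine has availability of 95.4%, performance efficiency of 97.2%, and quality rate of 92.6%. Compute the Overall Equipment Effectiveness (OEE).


Formula: OEE = Availability * Performance * Quality / 10000
A * P = 95.4% * 97.2% / 100 = 92.73%
OEE = 92.73% * 92.6% / 100 = 85.9%

85.9%


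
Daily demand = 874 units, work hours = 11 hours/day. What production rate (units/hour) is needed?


Formula: Production Rate = Daily Demand / Available Hours
Rate = 874 units/day / 11 hours/day
Rate = 79.5 units/hour

79.5 units/hour


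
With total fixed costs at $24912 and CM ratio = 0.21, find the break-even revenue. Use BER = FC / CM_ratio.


Formula: BER = Fixed Costs / Contribution Margin Ratio
BER = $24912 / 0.21
BER = $118628.57 (to the nearest cent)

$118628.57


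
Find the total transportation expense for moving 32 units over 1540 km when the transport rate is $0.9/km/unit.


TC = dist * cost * units = 1540 * 0.9 * 32 = $44352.00

$44352.00


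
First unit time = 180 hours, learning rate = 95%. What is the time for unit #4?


Formula: T_n = T_1 * (learning_rate)^(log2(n)) where learning_rate = rate/100
Doublings = log2(4) = 2
T_n = 180 * 0.95^2
T_n = 180 * 0.9025 = 162.5 hours

162.5 hours


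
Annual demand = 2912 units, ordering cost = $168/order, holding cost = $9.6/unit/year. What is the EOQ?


Formula: EOQ = sqrt(2 * D * S / H)
Numerator: 2 * 2912 * 168 = 978432
2DS/H = 978432 / 9.6 = 101920.0
EOQ = sqrt(101920.0) = 319.2 units

319.2 units


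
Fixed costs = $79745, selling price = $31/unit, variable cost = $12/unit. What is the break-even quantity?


Formula: BEQ = Fixed Costs / (Price - Variable Cost)
Contribution margin = $31 - $12 = $19/unit
BEQ = ceil($79745 / $19/unit) = ceil(4197.11) = 4198 units

4198 units


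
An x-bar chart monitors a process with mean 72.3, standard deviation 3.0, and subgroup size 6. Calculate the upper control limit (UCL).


UCL = 72.3 + 3 * 3.0 / sqrt(6)

75.97


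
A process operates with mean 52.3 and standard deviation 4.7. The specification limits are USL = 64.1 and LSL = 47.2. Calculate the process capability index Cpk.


Cpu = (64.1 - 52.3) / (3 * 4.7) = 0.84
Cpl = (52.3 - 47.2) / (3 * 4.7) = 0.36
Cpk = min(0.84, 0.36) = 0.36

0.36


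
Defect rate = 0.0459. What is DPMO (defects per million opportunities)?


DPMO = defect_rate * 1000000 = 0.0459 * 1000000

45900


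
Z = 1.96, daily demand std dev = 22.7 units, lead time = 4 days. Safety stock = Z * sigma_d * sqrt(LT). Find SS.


Formula: SS = z * sigma_d * sqrt(LT)
sqrt(LT) = sqrt(4) = 2.0
SS = 1.96 * 22.7 * 2.0
SS = 89.0 units

89.0 units


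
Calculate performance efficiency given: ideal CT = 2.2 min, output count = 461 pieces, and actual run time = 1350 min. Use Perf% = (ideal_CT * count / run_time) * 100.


Formula: Performance = (Ideal CT * Total Count) / Run Time * 100
Ideal output time = 2.2 * 461 = 1014.2 min
Performance = 1014.2 / 1350 * 100 = 75.1%

75.1%


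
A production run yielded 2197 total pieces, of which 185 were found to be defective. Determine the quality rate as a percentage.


Formula: Quality Rate = Good Pieces / Total Pieces * 100
Good pieces = 2197 - 185 = 2012
QR = 2012 / 2197 * 100 = 91.6%

91.6%


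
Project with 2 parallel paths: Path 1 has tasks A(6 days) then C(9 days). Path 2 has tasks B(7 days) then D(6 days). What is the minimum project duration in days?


Path 1 = 6 + 9 = 15 days
Path 2 = 7 + 6 = 13 days
Duration = max(15, 13) = 15 days

15 days


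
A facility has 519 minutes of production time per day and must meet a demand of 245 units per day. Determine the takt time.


Formula: Takt Time = Available Production Time / Customer Demand
Takt = 519 min/day / 245 units/day
Takt = 2.12 min/unit

2.12 min/unit


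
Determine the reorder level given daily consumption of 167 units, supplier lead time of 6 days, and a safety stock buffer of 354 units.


Formula: ROP = (Daily Demand * Lead Time) + Safety Stock
Demand during lead time = 167 * 6 = 1002 units
ROP = 1002 + 354 = 1356 units

1356 units


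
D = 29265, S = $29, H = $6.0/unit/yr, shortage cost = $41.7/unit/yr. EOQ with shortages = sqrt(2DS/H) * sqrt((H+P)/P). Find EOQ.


Formula: EOQ* = sqrt(2DS/H) * sqrt((H+P)/P)
Base EOQ = sqrt(2*29265*29/6.0) = 531.88 units
Correction = sqrt((6.0+41.7)/41.7) = 1.06953
EOQ* = 531.88 * 1.06953 = 568.9 units

568.9 units


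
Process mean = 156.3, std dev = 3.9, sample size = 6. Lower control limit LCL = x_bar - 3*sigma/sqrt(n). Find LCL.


LCL = 156.3 - 3 * 3.9 / sqrt(6)

151.52


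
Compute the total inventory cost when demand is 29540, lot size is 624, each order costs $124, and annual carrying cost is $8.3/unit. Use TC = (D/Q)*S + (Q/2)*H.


TC = 29540/624 * 124 + 624/2 * 8.3

$8459.73


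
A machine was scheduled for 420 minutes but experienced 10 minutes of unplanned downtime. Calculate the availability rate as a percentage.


Formula: Availability = (Planned Time - Downtime) / Planned Time * 100
Uptime = 420 - 10 = 410 min
Availability = 410 / 420 * 100 = 97.6%

97.6%


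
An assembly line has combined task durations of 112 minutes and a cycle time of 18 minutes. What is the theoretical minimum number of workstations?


Formula: N_min = ceil(Sum of Task Times / Cycle Time)
N_min = ceil(112 min / 18 min) = ceil(6.2222)
N_min = 7 stations

7


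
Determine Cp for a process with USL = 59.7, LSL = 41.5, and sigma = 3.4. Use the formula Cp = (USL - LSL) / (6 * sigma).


Cp = (59.7 - 41.5) / (6 * 3.4)

0.89


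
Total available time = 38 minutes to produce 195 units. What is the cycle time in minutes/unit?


Formula: CT = Available Time / Number of Units
CT = 38 min / 195 units
CT = 0.19 min/unit

0.19 min/unit


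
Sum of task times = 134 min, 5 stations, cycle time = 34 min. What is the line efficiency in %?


Formula: Efficiency = Sum of Task Times / (N_stations * CT) * 100
Total station capacity = 5 stations * 34 min = 170 min
Efficiency = 134 / 170 * 100 = 78.8%

78.8%


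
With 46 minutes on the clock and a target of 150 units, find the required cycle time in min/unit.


Formula: CT = Available Time / Number of Units
CT = 46 min / 150 units
CT = 0.31 min/unit

0.31 min/unit


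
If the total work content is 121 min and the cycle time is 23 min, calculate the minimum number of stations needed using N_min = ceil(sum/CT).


Formula: N_min = ceil(Sum of Task Times / Cycle Time)
N_min = ceil(121 min / 23 min) = ceil(5.2609)
N_min = 6 stations

6


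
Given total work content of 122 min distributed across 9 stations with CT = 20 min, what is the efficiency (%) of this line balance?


Formula: Efficiency = Sum of Task Times / (N_stations * CT) * 100
Total station capacity = 9 stations * 20 min = 180 min
Efficiency = 122 / 180 * 100 = 67.8%

67.8%


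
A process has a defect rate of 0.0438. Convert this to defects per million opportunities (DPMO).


DPMO = defect_rate * 1000000 = 0.0438 * 1000000

43800


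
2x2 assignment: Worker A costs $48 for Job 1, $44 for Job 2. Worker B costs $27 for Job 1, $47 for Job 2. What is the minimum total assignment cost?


Option 1: A->1 + B->2 = $48 + $47 = $95
Option 2: A->2 + B->1 = $44 + $27 = $71
Min cost = min($95, $71) = $71

$71


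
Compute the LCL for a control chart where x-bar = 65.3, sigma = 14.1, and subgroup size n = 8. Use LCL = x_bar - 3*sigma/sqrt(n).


LCL = 65.3 - 3 * 14.1 / sqrt(8)

50.34


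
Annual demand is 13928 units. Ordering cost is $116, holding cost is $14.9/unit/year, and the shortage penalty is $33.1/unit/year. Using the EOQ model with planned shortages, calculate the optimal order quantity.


Formula: EOQ* = sqrt(2DS/H) * sqrt((H+P)/P)
Base EOQ = sqrt(2*13928*116/14.9) = 465.69 units
Correction = sqrt((14.9+33.1)/33.1) = 1.20422
EOQ* = 465.69 * 1.20422 = 560.8 units

560.8 units


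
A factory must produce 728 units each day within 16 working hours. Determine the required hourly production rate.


Formula: Production Rate = Daily Demand / Available Hours
Rate = 728 units/day / 16 hours/day
Rate = 45.5 units/hour

45.5 units/hour


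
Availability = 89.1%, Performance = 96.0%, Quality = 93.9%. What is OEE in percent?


Formula: OEE = Availability * Performance * Quality / 10000
A * P = 89.1% * 96.0% / 100 = 85.54%
OEE = 85.54% * 93.9% / 100 = 80.3%

80.3%


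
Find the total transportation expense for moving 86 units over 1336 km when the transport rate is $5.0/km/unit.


TC = dist * cost * units = 1336 * 5.0 * 86 = $574480.00

$574480.00


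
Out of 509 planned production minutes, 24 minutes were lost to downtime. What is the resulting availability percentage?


Formula: Availability = (Planned Time - Downtime) / Planned Time * 100
Uptime = 509 - 24 = 485 min
Availability = 485 / 509 * 100 = 95.3%

95.3%


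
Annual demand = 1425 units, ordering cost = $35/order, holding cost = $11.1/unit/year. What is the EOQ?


Formula: EOQ = sqrt(2 * D * S / H)
Numerator: 2 * 1425 * 35 = 99750
2DS/H = 99750 / 11.1 = 8986.5
EOQ = sqrt(8986.5) = 94.8 units

94.8 units


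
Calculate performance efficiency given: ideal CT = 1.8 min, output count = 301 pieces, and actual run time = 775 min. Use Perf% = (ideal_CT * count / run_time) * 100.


Formula: Performance = (Ideal CT * Total Count) / Run Time * 100
Ideal output time = 1.8 * 301 = 541.8 min
Performance = 541.8 / 775 * 100 = 69.9%

69.9%


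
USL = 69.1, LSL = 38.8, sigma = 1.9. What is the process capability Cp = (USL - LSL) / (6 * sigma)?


Cp = (69.1 - 38.8) / (6 * 1.9)

2.66


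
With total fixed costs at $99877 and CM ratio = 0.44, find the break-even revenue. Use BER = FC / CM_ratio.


Formula: BER = Fixed Costs / Contribution Margin Ratio
BER = $99877 / 0.44
BER = $226993.18 (to the nearest cent)

$226993.18


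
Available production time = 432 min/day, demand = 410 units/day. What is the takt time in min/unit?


Formula: Takt Time = Available Production Time / Customer Demand
Takt = 432 min/day / 410 units/day
Takt = 1.05 min/unit

1.05 min/unit


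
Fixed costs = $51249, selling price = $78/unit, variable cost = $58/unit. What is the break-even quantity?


Formula: BEQ = Fixed Costs / (Price - Variable Cost)
Contribution margin = $78 - $58 = $20/unit
BEQ = ceil($51249 / $20/unit) = ceil(2562.45) = 2563 units

2563 units


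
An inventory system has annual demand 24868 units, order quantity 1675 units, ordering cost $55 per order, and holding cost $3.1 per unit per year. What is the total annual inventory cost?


TC = 24868/1675 * 55 + 1675/2 * 3.1

$3412.81


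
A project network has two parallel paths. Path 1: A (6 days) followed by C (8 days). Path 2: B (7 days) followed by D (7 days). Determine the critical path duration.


Path 1 = 6 + 8 = 14 days
Path 2 = 7 + 7 = 14 days
Duration = max(14, 14) = 14 days

14 days


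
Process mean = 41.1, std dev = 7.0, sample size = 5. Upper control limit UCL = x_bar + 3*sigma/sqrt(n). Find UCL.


UCL = 41.1 + 3 * 7.0 / sqrt(5)

50.49


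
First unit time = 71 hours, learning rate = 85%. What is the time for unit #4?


Formula: T_n = T_1 * (learning_rate)^(log2(n)) where learning_rate = rate/100
Doublings = log2(4) = 2
T_n = 71 * 0.85^2
T_n = 71 * 0.7225 = 51.3 hours

51.3 hours


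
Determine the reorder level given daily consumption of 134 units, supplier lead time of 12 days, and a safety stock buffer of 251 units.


Formula: ROP = (Daily Demand * Lead Time) + Safety Stock
Demand during lead time = 134 * 12 = 1608 units
ROP = 1608 + 251 = 1859 units

1859 units


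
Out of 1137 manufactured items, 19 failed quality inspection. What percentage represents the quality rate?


Formula: Quality Rate = Good Pieces / Total Pieces * 100
Good pieces = 1137 - 19 = 1118
QR = 1118 / 1137 * 100 = 98.3%

98.3%


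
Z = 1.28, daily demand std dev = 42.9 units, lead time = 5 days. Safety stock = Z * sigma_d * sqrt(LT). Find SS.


Formula: SS = z * sigma_d * sqrt(LT)
sqrt(LT) = sqrt(5) = 2.2361
SS = 1.28 * 42.9 * 2.2361
SS = 122.8 units

122.8 units


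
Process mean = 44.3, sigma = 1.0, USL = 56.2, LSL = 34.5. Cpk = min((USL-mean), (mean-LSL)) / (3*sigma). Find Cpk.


Cpu = (56.2 - 44.3) / (3 * 1.0) = 3.97
Cpl = (44.3 - 34.5) / (3 * 1.0) = 3.27
Cpk = min(3.97, 3.27) = 3.27

3.27


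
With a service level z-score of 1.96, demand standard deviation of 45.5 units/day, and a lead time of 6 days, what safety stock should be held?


Formula: SS = z * sigma_d * sqrt(LT)
sqrt(LT) = sqrt(6) = 2.4495
SS = 1.96 * 45.5 * 2.4495
SS = 218.4 units

218.4 units


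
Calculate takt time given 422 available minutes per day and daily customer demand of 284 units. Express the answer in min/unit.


Formula: Takt Time = Available Production Time / Customer Demand
Takt = 422 min/day / 284 units/day
Takt = 1.49 min/unit

1.49 min/unit


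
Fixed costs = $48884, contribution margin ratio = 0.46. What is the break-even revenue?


Formula: BER = Fixed Costs / Contribution Margin Ratio
BER = $48884 / 0.46
BER = $106269.57 (to the nearest cent)

$106269.57


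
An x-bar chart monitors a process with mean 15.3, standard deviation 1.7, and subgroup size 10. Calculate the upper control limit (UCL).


UCL = 15.3 + 3 * 1.7 / sqrt(10)

16.91


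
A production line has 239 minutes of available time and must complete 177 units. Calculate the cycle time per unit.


Formula: CT = Available Time / Number of Units
CT = 239 min / 177 units
CT = 1.35 min/unit

1.35 min/unit


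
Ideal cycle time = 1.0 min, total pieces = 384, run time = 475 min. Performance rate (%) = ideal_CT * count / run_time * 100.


Formula: Performance = (Ideal CT * Total Count) / Run Time * 100
Ideal output time = 1.0 * 384 = 384.0 min
Performance = 384.0 / 475 * 100 = 80.8%

80.8%


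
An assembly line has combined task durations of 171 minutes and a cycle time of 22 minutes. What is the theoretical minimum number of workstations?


Formula: N_min = ceil(Sum of Task Times / Cycle Time)
N_min = ceil(171 min / 22 min) = ceil(7.7727)
N_min = 8 stations

8


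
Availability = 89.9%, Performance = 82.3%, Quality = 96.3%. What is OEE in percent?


Formula: OEE = Availability * Performance * Quality / 10000
A * P = 89.9% * 82.3% / 100 = 73.99%
OEE = 73.99% * 96.3% / 100 = 71.3%

71.3%


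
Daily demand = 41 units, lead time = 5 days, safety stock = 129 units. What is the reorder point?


Formula: ROP = (Daily Demand * Lead Time) + Safety Stock
Demand during lead time = 41 * 5 = 205 units
ROP = 205 + 129 = 334 units

334 units


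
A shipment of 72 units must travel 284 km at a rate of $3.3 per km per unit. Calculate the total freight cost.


TC = dist * cost * units = 284 * 3.3 * 72 = $67478.40

$67478.40


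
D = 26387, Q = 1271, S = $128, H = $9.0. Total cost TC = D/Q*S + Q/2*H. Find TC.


TC = 26387/1271 * 128 + 1271/2 * 9.0

$8376.88


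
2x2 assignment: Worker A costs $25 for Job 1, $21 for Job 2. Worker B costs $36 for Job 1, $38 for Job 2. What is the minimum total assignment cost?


Option 1: A->1 + B->2 = $25 + $38 = $63
Option 2: A->2 + B->1 = $21 + $36 = $57
Min cost = min($63, $57) = $57

$57


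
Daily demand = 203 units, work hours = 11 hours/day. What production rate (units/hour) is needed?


Formula: Production Rate = Daily Demand / Available Hours
Rate = 203 units/day / 11 hours/day
Rate = 18.5 units/hour

18.5 units/hour


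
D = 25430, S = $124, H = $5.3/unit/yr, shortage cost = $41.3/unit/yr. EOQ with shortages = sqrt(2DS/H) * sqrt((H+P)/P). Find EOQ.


Formula: EOQ* = sqrt(2DS/H) * sqrt((H+P)/P)
Base EOQ = sqrt(2*25430*124/5.3) = 1090.84 units
Correction = sqrt((5.3+41.3)/41.3) = 1.06223
EOQ* = 1090.84 * 1.06223 = 1158.7 units

1158.7 units


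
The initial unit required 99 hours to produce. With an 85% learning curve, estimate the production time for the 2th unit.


Formula: T_n = T_1 * (learning_rate)^(log2(n)) where learning_rate = rate/100
Doublings = log2(2) = 1
T_n = 99 * 0.85^1
T_n = 99 * 0.85 = 84.2 hours

84.2 hours


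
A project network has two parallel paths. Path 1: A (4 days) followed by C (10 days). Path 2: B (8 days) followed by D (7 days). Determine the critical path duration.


Path 1 = 4 + 10 = 14 days
Path 2 = 8 + 7 = 15 days
Duration = max(14, 15) = 15 days

15 days


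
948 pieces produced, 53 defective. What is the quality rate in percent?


Formula: Quality Rate = Good Pieces / Total Pieces * 100
Good pieces = 948 - 53 = 895
QR = 895 / 948 * 100 = 94.4%

94.4%


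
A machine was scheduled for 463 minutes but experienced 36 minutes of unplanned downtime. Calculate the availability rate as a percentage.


Formula: Availability = (Planned Time - Downtime) / Planned Time * 100
Uptime = 463 - 36 = 427 min
Availability = 427 / 463 * 100 = 92.2%

92.2%


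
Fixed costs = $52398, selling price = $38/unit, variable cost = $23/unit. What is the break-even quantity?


Formula: BEQ = Fixed Costs / (Price - Variable Cost)
Contribution margin = $38 - $23 = $15/unit
BEQ = ceil($52398 / $15/unit) = ceil(3493.2) = 3494 units

3494 units


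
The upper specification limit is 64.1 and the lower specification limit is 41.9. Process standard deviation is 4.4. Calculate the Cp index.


Cp = (64.1 - 41.9) / (6 * 4.4)

0.84


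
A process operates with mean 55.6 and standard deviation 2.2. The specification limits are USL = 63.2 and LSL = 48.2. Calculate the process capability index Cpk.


Cpu = (63.2 - 55.6) / (3 * 2.2) = 1.15
Cpl = (55.6 - 48.2) / (3 * 2.2) = 1.12
Cpk = min(1.15, 1.12) = 1.12

1.12


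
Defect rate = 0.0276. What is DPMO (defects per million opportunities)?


DPMO = defect_rate * 1000000 = 0.0276 * 1000000

27600


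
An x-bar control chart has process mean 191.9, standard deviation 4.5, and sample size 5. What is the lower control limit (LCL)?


LCL = 191.9 - 3 * 4.5 / sqrt(5)

185.86


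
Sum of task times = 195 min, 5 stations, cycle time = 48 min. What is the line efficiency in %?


Formula: Efficiency = Sum of Task Times / (N_stations * CT) * 100
Total station capacity = 5 stations * 48 min = 240 min
Efficiency = 195 / 240 * 100 = 81.3%

81.3%


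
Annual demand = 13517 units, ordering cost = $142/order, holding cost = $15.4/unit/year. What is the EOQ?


Formula: EOQ = sqrt(2 * D * S / H)
Numerator: 2 * 13517 * 142 = 3838828
2DS/H = 3838828 / 15.4 = 249274.5
EOQ = sqrt(249274.5) = 499.3 units

499.3 units


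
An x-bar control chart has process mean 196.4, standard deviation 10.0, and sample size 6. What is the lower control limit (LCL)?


LCL = 196.4 - 3 * 10.0 / sqrt(6)

184.15


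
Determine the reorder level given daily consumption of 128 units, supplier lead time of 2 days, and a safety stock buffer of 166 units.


Formula: ROP = (Daily Demand * Lead Time) + Safety Stock
Demand during lead time = 128 * 2 = 256 units
ROP = 256 + 166 = 422 units

422 units


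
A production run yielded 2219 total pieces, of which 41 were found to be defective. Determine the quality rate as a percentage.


Formula: Quality Rate = Good Pieces / Total Pieces * 100
Good pieces = 2219 - 41 = 2178
QR = 2178 / 2219 * 100 = 98.2%

98.2%


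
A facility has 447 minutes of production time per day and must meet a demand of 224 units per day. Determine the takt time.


Formula: Takt Time = Available Production Time / Customer Demand
Takt = 447 min/day / 224 units/day
Takt = 2.0 min/unit

2.0 min/unit


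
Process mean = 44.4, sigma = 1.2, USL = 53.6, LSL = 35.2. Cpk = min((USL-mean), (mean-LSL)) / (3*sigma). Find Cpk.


Cpu = (53.6 - 44.4) / (3 * 1.2) = 2.56
Cpl = (44.4 - 35.2) / (3 * 1.2) = 2.56
Cpk = min(2.56, 2.56) = 2.56

2.56


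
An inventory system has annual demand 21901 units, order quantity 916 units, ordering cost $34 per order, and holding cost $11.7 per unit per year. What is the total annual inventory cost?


TC = 21901/916 * 34 + 916/2 * 11.7

$6171.52


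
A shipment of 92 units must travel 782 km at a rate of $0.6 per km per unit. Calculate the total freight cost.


TC = dist * cost * units = 782 * 0.6 * 92 = $43166.40

$43166.40


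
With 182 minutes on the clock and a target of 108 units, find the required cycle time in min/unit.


Formula: CT = Available Time / Number of Units
CT = 182 min / 108 units
CT = 1.69 min/unit

1.69 min/unit


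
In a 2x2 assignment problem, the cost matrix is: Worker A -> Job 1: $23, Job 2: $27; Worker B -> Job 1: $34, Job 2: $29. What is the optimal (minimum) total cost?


Option 1: A->1 + B->2 = $23 + $29 = $52
Option 2: A->2 + B->1 = $27 + $34 = $61
Min cost = min($52, $61) = $52

$52


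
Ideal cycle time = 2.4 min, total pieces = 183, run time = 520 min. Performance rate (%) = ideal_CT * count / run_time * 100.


Formula: Performance = (Ideal CT * Total Count) / Run Time * 100
Ideal output time = 2.4 * 183 = 439.2 min
Performance = 439.2 / 520 * 100 = 84.5%

84.5%


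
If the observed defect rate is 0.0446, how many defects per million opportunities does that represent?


DPMO = defect_rate * 1000000 = 0.0446 * 1000000

44600


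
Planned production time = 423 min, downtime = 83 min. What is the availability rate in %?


Formula: Availability = (Planned Time - Downtime) / Planned Time * 100
Uptime = 423 - 83 = 340 min
Availability = 340 / 423 * 100 = 80.4%

80.4%


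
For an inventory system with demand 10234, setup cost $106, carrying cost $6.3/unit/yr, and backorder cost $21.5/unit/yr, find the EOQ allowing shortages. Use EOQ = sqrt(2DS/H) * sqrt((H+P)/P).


Formula: EOQ* = sqrt(2DS/H) * sqrt((H+P)/P)
Base EOQ = sqrt(2*10234*106/6.3) = 586.84 units
Correction = sqrt((6.3+21.5)/21.5) = 1.13711
EOQ* = 586.84 * 1.13711 = 667.3 units

667.3 units


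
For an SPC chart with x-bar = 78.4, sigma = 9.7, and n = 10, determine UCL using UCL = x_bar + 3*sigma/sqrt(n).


UCL = 78.4 + 3 * 9.7 / sqrt(10)

87.6


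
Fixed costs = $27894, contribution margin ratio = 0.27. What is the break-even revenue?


Formula: BER = Fixed Costs / Contribution Margin Ratio
BER = $27894 / 0.27
BER = $103311.11 (to the nearest cent)

$103311.11


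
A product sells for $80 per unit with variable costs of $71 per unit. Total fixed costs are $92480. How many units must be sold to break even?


Formula: BEQ = Fixed Costs / (Price - Variable Cost)
Contribution margin = $80 - $71 = $9/unit
BEQ = ceil($92480 / $9/unit) = ceil(10275.56) = 10276 units

10276 units


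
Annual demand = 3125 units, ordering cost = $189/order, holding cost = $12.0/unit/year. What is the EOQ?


Formula: EOQ = sqrt(2 * D * S / H)
Numerator: 2 * 3125 * 189 = 1181250
2DS/H = 1181250 / 12.0 = 98437.5
EOQ = sqrt(98437.5) = 313.7 units

313.7 units


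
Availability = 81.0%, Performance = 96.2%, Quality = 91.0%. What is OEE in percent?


Formula: OEE = Availability * Performance * Quality / 10000
A * P = 81.0% * 96.2% / 100 = 77.92%
OEE = 77.92% * 91.0% / 100 = 70.9%

70.9%


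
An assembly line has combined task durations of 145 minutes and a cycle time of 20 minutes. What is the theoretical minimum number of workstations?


Formula: N_min = ceil(Sum of Task Times / Cycle Time)
N_min = ceil(145 min / 20 min) = ceil(7.25)
N_min = 8 stations

8


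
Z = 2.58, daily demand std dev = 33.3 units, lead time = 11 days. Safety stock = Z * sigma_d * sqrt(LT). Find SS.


Formula: SS = z * sigma_d * sqrt(LT)
sqrt(LT) = sqrt(11) = 3.3166
SS = 2.58 * 33.3 * 3.3166
SS = 284.9 units

284.9 units


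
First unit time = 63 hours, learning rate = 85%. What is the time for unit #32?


Formula: T_n = T_1 * (learning_rate)^(log2(n)) where learning_rate = rate/100
Doublings = log2(32) = 5
T_n = 63 * 0.85^5
T_n = 63 * 0.4437 = 28.0 hours

28.0 hours


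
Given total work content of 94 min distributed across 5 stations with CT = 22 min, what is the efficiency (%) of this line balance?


Formula: Efficiency = Sum of Task Times / (N_stations * CT) * 100
Total station capacity = 5 stations * 22 min = 110 min
Efficiency = 94 / 110 * 100 = 85.5%

85.5%


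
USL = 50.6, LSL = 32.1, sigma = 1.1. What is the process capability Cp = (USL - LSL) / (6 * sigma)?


Cp = (50.6 - 32.1) / (6 * 1.1)

2.8


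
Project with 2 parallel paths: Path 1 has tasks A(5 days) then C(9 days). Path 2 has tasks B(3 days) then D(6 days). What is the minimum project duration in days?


Path 1 = 5 + 9 = 14 days
Path 2 = 3 + 6 = 9 days
Duration = max(14, 9) = 14 days

14 days


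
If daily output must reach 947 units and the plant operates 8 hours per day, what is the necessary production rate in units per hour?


Formula: Production Rate = Daily Demand / Available Hours
Rate = 947 units/day / 8 hours/day
Rate = 118.4 units/hour

118.4 units/hour


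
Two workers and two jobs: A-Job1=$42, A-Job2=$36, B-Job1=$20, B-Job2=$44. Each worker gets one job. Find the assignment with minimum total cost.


Option 1: A->1 + B->2 = $42 + $44 = $86
Option 2: A->2 + B->1 = $36 + $20 = $56
Min cost = min($86, $56) = $56

$56


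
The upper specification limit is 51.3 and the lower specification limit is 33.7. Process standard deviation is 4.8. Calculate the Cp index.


Cp = (51.3 - 33.7) / (6 * 4.8)

0.61


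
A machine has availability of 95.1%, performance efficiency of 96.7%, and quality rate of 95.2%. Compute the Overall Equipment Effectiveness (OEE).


Formula: OEE = Availability * Performance * Quality / 10000
A * P = 95.1% * 96.7% / 100 = 91.96%
OEE = 91.96% * 95.2% / 100 = 87.5%

87.5%


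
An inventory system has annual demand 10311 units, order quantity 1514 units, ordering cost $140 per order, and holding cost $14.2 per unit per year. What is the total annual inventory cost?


TC = 10311/1514 * 140 + 1514/2 * 14.2

$11702.86


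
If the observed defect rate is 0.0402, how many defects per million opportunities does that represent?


DPMO = defect_rate * 1000000 = 0.0402 * 1000000

40200


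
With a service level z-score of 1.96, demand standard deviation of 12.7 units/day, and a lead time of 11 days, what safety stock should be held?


Formula: SS = z * sigma_d * sqrt(LT)
sqrt(LT) = sqrt(11) = 3.3166
SS = 1.96 * 12.7 * 3.3166
SS = 82.6 units

82.6 units


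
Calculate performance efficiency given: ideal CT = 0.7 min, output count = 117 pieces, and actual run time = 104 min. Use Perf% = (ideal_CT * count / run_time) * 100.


Formula: Performance = (Ideal CT * Total Count) / Run Time * 100
Ideal output time = 0.7 * 117 = 81.9 min
Performance = 81.9 / 104 * 100 = 78.8%

78.8%


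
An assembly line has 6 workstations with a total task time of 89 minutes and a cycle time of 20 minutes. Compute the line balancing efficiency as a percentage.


Formula: Efficiency = Sum of Task Times / (N_stations * CT) * 100
Total station capacity = 6 stations * 20 min = 120 min
Efficiency = 89 / 120 * 100 = 74.2%

74.2%


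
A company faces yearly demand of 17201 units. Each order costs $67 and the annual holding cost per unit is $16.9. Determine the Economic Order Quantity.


Formula: EOQ = sqrt(2 * D * S / H)
Numerator: 2 * 17201 * 67 = 2304934
2DS/H = 2304934 / 16.9 = 136386.6
EOQ = sqrt(136386.6) = 369.3 units

369.3 units


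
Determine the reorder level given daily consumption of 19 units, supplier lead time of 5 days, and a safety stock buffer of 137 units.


Formula: ROP = (Daily Demand * Lead Time) + Safety Stock
Demand during lead time = 19 * 5 = 95 units
ROP = 95 + 137 = 232 units

232 units


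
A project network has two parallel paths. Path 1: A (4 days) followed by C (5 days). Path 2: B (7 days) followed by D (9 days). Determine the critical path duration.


Path 1 = 4 + 5 = 9 days
Path 2 = 7 + 9 = 16 days
Duration = max(9, 16) = 16 days

16 days


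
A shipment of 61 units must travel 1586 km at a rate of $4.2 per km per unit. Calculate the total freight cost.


TC = dist * cost * units = 1586 * 4.2 * 61 = $406333.20

$406333.20


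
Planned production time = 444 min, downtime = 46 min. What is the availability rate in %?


Formula: Availability = (Planned Time - Downtime) / Planned Time * 100
Uptime = 444 - 46 = 398 min
Availability = 398 / 444 * 100 = 89.6%

89.6%


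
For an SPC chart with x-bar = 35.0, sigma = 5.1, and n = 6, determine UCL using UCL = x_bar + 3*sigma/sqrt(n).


UCL = 35.0 + 3 * 5.1 / sqrt(6)

41.25


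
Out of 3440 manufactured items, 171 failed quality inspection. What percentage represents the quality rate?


Formula: Quality Rate = Good Pieces / Total Pieces * 100
Good pieces = 3440 - 171 = 3269
QR = 3269 / 3440 * 100 = 95.0%

95.0%


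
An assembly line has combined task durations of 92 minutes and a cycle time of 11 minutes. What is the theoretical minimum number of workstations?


Formula: N_min = ceil(Sum of Task Times / Cycle Time)
N_min = ceil(92 min / 11 min) = ceil(8.3636)
N_min = 9 stations

9
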